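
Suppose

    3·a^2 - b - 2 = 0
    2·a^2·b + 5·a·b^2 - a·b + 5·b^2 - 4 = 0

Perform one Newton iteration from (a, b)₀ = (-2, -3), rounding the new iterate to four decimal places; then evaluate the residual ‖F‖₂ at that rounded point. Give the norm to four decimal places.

8.8988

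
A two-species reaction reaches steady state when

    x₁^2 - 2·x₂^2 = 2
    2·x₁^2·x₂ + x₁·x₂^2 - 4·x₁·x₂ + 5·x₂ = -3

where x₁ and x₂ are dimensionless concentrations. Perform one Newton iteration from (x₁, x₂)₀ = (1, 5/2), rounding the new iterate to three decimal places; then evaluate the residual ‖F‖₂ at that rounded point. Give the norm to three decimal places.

At (1, 5/2): F = (-13.500, 16.750).
Jacobian J = [[2·x₁, -4·x₂], [4·x₁·x₂ + x₂^2 - 4·x₂, 2·x₁^2 + 2·x₁·x₂ - 4·x₁ + 5]].
At the point, J = [[2.000, -10.000], [6.250, 8.000]] (det J = 78.500).
Solving J·Δ = −F gives Δ = (-0.758, -1.502).
Then the next iterate is (x₁, x₂)₁ = (0.242, 0.998).
Re-evaluating at (0.242, 0.998): F = (-3.93344, 7.38186), so ‖F‖₂ = 8.364.

8.364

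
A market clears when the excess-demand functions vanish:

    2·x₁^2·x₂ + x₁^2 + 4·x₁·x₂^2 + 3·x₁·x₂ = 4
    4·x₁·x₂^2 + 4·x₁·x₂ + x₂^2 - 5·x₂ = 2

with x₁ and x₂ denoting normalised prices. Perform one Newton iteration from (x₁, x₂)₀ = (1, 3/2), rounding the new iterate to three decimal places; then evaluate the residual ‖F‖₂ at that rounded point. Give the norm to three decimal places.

18.711

At (1, 3/2): F = (13.500, 7.750).
Jacobian J = [[4·x₁·x₂ + 2·x₁ + 4·x₂^2 + 3·x₂, 2·x₁^2 + 8·x₁·x₂ + 3·x₁], [4·x₂^2 + 4·x₂, 8·x₁·x₂ + 4·x₁ + 2·x₂ - 5]].
At the point, J = [[21.500, 17.000], [15.000, 14.000]] (det J = 46.000).
Solving J·Δ = −F gives Δ = (-1.245, 0.780).
Then the next iterate is (x₁, x₂)₁ = (-0.245, 2.280).
Re-evaluating at (-0.245, 2.280): F = (-10.43649, -15.53043), so ‖F‖₂ = 18.711.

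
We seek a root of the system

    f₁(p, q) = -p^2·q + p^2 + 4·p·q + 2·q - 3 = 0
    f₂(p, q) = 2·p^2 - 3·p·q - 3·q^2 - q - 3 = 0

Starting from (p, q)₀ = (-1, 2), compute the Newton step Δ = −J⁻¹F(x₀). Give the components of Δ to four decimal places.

At (-1, 2): F = (-8.0000, -9.0000).
Jacobian J = [[-2·p·q + 2·p + 4·q, -p^2 + 4·p + 2], [4·p - 3·q, -3·p - 6·q - 1]].
At the point, J = [[10.0000, -3.0000], [-10.0000, -10.0000]] (det J = -130.0000).
Solving J·Δ = −F gives Δ = (0.4077, -1.3077).

(0.4077, -1.3077)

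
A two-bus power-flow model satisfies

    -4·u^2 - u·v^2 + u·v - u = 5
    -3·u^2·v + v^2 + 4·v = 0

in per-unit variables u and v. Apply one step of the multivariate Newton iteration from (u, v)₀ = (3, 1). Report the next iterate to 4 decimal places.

(1.1783, 1.5138)

At (3, 1): F = (-44.0000, -22.0000).
Jacobian J = [[-8·u - v^2 + v - 1, -2·u·v + u], [-6·u·v, -3·u^2 + 2·v + 4]].
At the point, J = [[-25.0000, -3.0000], [-18.0000, -21.0000]] (det J = 471.0000).
Solving J·Δ = −F gives Δ = (-1.8217, 0.5138).
Then the next iterate is (u, v)₁ = (1.1783, 1.5138).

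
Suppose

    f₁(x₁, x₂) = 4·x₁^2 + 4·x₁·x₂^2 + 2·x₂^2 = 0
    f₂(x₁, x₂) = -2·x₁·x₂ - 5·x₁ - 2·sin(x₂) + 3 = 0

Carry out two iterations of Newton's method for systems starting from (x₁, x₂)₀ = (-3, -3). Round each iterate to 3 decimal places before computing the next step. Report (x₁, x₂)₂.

At (-3, -3): F = (-54.000, 0.28224).
Jacobian J = [[8·x₁ + 4·x₂^2, 8·x₁·x₂ + 4·x₂], [-2·x₂ - 5, -2·x₁ - 2·cos(x₂)]].
At the point, J = [[12.000, 60.000], [1.000, 7.97998]] (det J = 35.75982).
Solving J·Δ = −F gives Δ = (12.524, -1.605).
Then the next iterate is (x₁, x₂)₁ = (9.524, -4.605).
Round to (9.524, -4.605) and repeat: F = (1213.10308, 41.10756), J = [[161.01610, -369.28416], [4.210, -18.83363]].
Δ = (-5.188, 1.023), so (x₁, x₂)₂ = (4.336, -3.582).

(4.336, -3.582)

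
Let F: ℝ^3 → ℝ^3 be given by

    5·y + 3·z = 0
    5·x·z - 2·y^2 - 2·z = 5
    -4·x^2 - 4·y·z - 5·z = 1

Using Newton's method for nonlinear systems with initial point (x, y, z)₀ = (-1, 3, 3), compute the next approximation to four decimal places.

(-1.8991, -1.4576, 2.4293)

At (-1, 3, 3): F = (24.0000, -44.0000, -56.0000).
Jacobian J = [[0, 5, 3], [5·z, -4·y, 5·x - 2], [-8·x, -4·z, -4·y - 5]].
At the point, J = [[0.0000, 5.0000, 3.0000], [15.0000, -12.0000, -7.0000], [8.0000, -12.0000, -17.0000]] (det J = 743.0000).
Solving J·Δ = −F gives Δ = (-0.8991, -4.4576, -0.5707).
Then the next iterate is (x, y, z)₁ = (-1.8991, -1.4576, 2.4293).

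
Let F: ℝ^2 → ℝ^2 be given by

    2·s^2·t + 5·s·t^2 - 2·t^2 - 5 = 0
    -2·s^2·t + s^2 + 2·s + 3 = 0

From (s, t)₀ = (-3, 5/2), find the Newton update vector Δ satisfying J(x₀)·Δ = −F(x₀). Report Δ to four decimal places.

(0.8261, -0.9734)

At (-3, 5/2): F = (-66.2500, -39.0000).
Jacobian J = [[4·s·t + 5·t^2, 2·s^2 + 10·s·t - 4·t], [-4·s·t + 2·s + 2, -2·s^2]].
At the point, J = [[1.2500, -67.0000], [26.0000, -18.0000]] (det J = 1719.5000).
Solving J·Δ = −F gives Δ = (0.8261, -0.9734).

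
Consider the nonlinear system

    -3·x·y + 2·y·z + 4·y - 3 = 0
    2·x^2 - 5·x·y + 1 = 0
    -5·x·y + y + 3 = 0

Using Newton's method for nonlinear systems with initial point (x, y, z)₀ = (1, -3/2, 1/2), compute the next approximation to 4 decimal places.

(1.3529, 1.4118, 0.9706)

At (1, -3/2, 1/2): F = (-6.0000, 10.5000, 9.0000).
Jacobian J = [[-3·y, -3·x + 2·z + 4, 2·y], [4·x - 5·y, -5·x, 0], [-5·y, -5·x + 1, 0]].
At the point, J = [[4.5000, 2.0000, -3.0000], [11.5000, -5.0000, 0.0000], [7.5000, -4.0000, 0.0000]] (det J = 25.5000).
Solving J·Δ = −F gives Δ = (0.3529, 2.9118, 0.4706).
Then the next iterate is (x, y, z)₁ = (1.3529, 1.4118, 0.9706).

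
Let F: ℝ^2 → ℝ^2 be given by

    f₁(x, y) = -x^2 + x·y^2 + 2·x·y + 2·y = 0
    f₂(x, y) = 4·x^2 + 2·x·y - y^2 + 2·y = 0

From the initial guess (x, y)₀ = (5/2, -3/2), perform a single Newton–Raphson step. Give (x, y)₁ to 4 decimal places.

At (5/2, -3/2): F = (-11.1250, 12.2500).
Jacobian J = [[-2·x + y^2 + 2·y, 2·x·y + 2·x + 2], [8·x + 2·y, 2·x - 2·y + 2]].
At the point, J = [[-5.7500, -0.5000], [17.0000, 10.0000]] (det J = -49.0000).
Solving J·Δ = −F gives Δ = (-2.1454, 2.4222).
Then the next iterate is (x, y)₁ = (0.3546, 0.9222).

(0.3546, 0.9222)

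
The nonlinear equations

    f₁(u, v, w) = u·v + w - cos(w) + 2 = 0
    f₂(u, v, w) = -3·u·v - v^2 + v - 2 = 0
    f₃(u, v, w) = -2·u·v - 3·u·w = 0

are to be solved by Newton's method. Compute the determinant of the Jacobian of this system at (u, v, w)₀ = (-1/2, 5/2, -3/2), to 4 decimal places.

-15.0219

J = [[v, u, sin(w) + 1], [-3·v, -3·u - 2·v + 1, 0], [-2·v - 3·w, -2·u, -3·u]].
At the point, J = [[2.5000, -0.5000, 0.002505], [-7.5000, -2.5000, 0.0000], [-0.5000, 1.0000, 1.5000]].
det J = -15.0219.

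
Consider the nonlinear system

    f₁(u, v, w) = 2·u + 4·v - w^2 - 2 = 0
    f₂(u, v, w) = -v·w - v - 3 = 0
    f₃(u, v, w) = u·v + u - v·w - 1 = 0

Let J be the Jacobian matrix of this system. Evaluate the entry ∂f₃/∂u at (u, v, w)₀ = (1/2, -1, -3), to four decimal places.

∂f₃/∂u = v + 1.
At (1/2, -1, -3) this is 0.0000.

0.0000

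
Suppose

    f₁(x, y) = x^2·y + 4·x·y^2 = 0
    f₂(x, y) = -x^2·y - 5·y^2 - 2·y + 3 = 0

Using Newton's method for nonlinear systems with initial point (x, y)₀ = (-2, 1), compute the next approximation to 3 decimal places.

(-1.333, 0.667)

At (-2, 1): F = (-4.000, -8.000).
Jacobian J = [[2·x·y + 4·y^2, x^2 + 8·x·y], [-2·x·y, -x^2 - 10·y - 2]].
At the point, J = [[0.000, -12.000], [4.000, -16.000]] (det J = 48.000).
Solving J·Δ = −F gives Δ = (0.667, -0.333).
Then the next iterate is (x, y)₁ = (-1.333, 0.667).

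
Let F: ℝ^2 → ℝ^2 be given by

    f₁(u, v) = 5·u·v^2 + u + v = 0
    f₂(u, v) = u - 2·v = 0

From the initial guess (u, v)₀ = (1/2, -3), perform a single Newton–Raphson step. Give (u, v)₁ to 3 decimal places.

At (1/2, -3): F = (20.000, 6.500).
Jacobian J = [[5·v^2 + 1, 10·u·v + 1], [1, -2]].
At the point, J = [[46.000, -14.000], [1.000, -2.000]] (det J = -78.000).
Solving J·Δ = −F gives Δ = (0.654, 3.577).
Then the next iterate is (u, v)₁ = (1.154, 0.577).

(1.154, 0.577)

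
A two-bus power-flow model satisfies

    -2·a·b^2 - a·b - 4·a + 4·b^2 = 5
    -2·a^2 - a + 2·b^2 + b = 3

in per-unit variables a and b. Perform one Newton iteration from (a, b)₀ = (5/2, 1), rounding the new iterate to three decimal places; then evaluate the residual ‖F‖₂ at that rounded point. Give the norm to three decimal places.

8.510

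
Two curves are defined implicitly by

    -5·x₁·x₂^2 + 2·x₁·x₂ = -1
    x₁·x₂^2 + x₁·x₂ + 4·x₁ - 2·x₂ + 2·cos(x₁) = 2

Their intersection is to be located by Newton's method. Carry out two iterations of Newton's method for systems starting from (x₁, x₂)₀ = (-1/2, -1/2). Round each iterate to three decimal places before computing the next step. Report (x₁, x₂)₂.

(0.830, 1.637)

At (-1/2, -1/2): F = (2.125, -1.11983).
Jacobian J = [[-5·x₂^2 + 2·x₂, -10·x₁·x₂ + 2·x₁], [x₂^2 + x₂ - 2·sin(x₁) + 4, 2·x₁·x₂ + x₁ - 2]].
At the point, J = [[-2.250, -3.500], [4.70885, -2.000]] (det J = 20.98098).
Solving J·Δ = −F gives Δ = (0.389, 0.357).
Then the next iterate is (x₁, x₂)₁ = (-0.111, -0.143).
Round to (-0.111, -0.143) and repeat: F = (1.04310, -0.15671), J = [[-0.38824, -0.38073], [4.09899, -2.07925]].
Δ = (0.941, 1.780), so (x₁, x₂)₂ = (0.830, 1.637).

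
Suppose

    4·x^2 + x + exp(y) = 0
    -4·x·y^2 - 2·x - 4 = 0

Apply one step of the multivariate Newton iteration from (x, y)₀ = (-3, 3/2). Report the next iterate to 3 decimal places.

(-1.434, 1.173)

At (-3, 3/2): F = (37.48169, 29.000).
Jacobian J = [[8·x + 1, exp(y)], [-4·y^2 - 2, -8·x·y]].
At the point, J = [[-23.000, 4.48169], [-11.000, 36.000]] (det J = -778.70142).
Solving J·Δ = −F gives Δ = (1.566, -0.327).
Then the next iterate is (x, y)₁ = (-1.434, 1.173).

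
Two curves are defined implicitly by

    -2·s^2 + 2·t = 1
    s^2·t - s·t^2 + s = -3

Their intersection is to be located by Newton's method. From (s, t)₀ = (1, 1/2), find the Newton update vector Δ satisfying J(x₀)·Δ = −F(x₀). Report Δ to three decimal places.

At (1, 1/2): F = (-2.000, 4.250).
Jacobian J = [[-4·s, 2], [2·s·t - t^2 + 1, s^2 - 2·s·t]].
At the point, J = [[-4.000, 2.000], [1.750, 0.000]] (det J = -3.500).
Solving J·Δ = −F gives Δ = (-2.429, -3.857).

(-2.429, -3.857)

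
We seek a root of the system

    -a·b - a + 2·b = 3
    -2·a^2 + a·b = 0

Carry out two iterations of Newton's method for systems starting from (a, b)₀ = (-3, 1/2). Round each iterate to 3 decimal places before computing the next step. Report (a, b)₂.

At (-3, 1/2): F = (2.500, -19.500).
Jacobian J = [[-b - 1, -a + 2], [-4·a + b, a]].
At the point, J = [[-1.500, 5.000], [12.500, -3.000]] (det J = -58.000).
Solving J·Δ = −F gives Δ = (1.552, -0.034).
Then the next iterate is (a, b)₁ = (-1.448, 0.466).
Round to (-1.448, 0.466) and repeat: F = (0.05477, -4.86818), J = [[-1.466, 3.448], [6.258, -1.448]].
Δ = (0.859, 0.349), so (a, b)₂ = (-0.589, 0.815).

(-0.589, 0.815)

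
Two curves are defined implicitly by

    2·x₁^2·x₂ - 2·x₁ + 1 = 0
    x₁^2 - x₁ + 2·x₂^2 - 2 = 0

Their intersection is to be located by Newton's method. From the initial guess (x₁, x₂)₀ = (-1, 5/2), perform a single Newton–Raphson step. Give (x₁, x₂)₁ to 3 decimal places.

At (-1, 5/2): F = (8.000, 12.500).
Jacobian J = [[4·x₁·x₂ - 2, 2·x₁^2], [2·x₁ - 1, 4·x₂]].
At the point, J = [[-12.000, 2.000], [-3.000, 10.000]] (det J = -114.000).
Solving J·Δ = −F gives Δ = (0.482, -1.105).
Then the next iterate is (x₁, x₂)₁ = (-0.518, 1.395).

(-0.518, 1.395)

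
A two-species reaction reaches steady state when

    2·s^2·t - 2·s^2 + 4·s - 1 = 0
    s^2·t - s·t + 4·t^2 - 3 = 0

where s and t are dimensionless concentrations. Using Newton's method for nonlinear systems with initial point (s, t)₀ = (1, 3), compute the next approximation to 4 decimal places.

(0.6383, 1.6702)

At (1, 3): F = (7.0000, 33.0000).
Jacobian J = [[4·s·t - 4·s + 4, 2·s^2], [2·s·t - t, s^2 - s + 8·t]].
At the point, J = [[12.0000, 2.0000], [3.0000, 24.0000]] (det J = 282.0000).
Solving J·Δ = −F gives Δ = (-0.3617, -1.3298).
Then the next iterate is (s, t)₁ = (0.6383, 1.6702).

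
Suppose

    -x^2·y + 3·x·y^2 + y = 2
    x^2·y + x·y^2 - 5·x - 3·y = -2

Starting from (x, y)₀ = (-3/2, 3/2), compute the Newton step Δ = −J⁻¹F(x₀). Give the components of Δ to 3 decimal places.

At (-3/2, 3/2): F = (-14.000, 5.000).
Jacobian J = [[-2·x·y + 3·y^2, -x^2 + 6·x·y + 1], [2·x·y + y^2 - 5, x^2 + 2·x·y - 3]].
At the point, J = [[11.250, -14.750], [-7.250, -5.250]] (det J = -166.000).
Solving J·Δ = −F gives Δ = (0.887, -0.273).

(0.887, -0.273)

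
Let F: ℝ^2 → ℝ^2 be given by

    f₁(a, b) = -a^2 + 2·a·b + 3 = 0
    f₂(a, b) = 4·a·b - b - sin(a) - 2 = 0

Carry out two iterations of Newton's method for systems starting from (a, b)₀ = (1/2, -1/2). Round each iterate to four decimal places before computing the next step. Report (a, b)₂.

At (1/2, -1/2): F = (2.2500, -2.979426).
Jacobian J = [[-2·a + 2·b, 2·a], [4·b - cos(a), 4·a - 1]].
At the point, J = [[-2.0000, 1.0000], [-2.877583, 1.0000]] (det J = 0.877583).
Solving J·Δ = −F gives Δ = (-5.9589, -14.1678).
Then the next iterate is (a, b)₁ = (-5.4589, -14.6678).
Round to (-5.4589, -14.6678) and repeat: F = (133.340518, 332.213951), J = [[-18.4178, -10.9178], [-59.350282, -22.8356]].
Δ = (2.5600, 7.8945), so (a, b)₂ = (-2.8989, -6.7733).

(-2.8989, -6.7733)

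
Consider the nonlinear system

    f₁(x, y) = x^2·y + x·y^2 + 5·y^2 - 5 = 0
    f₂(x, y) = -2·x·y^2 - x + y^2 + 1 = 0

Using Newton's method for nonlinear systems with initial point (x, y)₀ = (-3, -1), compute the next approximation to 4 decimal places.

(-1.6386, -0.5060)

At (-3, -1): F = (-12.0000, 11.0000).
Jacobian J = [[2·x·y + y^2, x^2 + 2·x·y + 10·y], [-2·y^2 - 1, -4·x·y + 2·y]].
At the point, J = [[7.0000, 5.0000], [-3.0000, -14.0000]] (det J = -83.0000).
Solving J·Δ = −F gives Δ = (1.3614, 0.4940).
Then the next iterate is (x, y)₁ = (-1.6386, -0.5060).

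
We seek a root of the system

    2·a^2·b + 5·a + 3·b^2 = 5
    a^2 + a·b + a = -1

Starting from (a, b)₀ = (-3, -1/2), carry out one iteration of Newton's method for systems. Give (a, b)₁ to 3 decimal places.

(-2.136, 0.750)

At (-3, -1/2): F = (-28.250, 8.500).
Jacobian J = [[4·a·b + 5, 2·a^2 + 6·b], [2·a + b + 1, a]].
At the point, J = [[11.000, 15.000], [-5.500, -3.000]] (det J = 49.500).
Solving J·Δ = −F gives Δ = (0.864, 1.250).
Then the next iterate is (a, b)₁ = (-2.136, 0.750).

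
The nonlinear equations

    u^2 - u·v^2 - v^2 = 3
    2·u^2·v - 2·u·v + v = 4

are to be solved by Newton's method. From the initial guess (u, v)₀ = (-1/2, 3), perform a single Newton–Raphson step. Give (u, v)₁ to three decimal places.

At (-1/2, 3): F = (-7.250, 3.500).
Jacobian J = [[2·u - v^2, -2·u·v - 2·v], [4·u·v - 2·v, 2·u^2 - 2·u + 1]].
At the point, J = [[-10.000, -3.000], [-12.000, 2.500]] (det J = -61.000).
Solving J·Δ = −F gives Δ = (-0.125, -2.000).
Then the next iterate is (u, v)₁ = (-0.625, 1.000).

(-0.625, 1.000)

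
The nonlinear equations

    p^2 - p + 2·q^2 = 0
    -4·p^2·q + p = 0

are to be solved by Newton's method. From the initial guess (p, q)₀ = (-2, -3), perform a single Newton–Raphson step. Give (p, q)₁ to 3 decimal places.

At (-2, -3): F = (24.000, 46.000).
Jacobian J = [[2·p - 1, 4·q], [-8·p·q + 1, -4·p^2]].
At the point, J = [[-5.000, -12.000], [-47.000, -16.000]] (det J = -484.000).
Solving J·Δ = −F gives Δ = (0.347, 1.855).
Then the next iterate is (p, q)₁ = (-1.653, -1.145).

(-1.653, -1.145)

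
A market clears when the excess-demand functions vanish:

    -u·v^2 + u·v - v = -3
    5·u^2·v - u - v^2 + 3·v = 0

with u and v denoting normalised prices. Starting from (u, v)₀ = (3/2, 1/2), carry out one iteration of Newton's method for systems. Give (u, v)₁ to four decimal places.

(-2.9299, 2.2675)

At (3/2, 1/2): F = (2.8750, 5.3750).
Jacobian J = [[-v^2 + v, -2·u·v + u - 1], [10·u·v - 1, 5·u^2 - 2·v + 3]].
At the point, J = [[0.2500, -1.0000], [6.5000, 13.2500]] (det J = 9.8125).
Solving J·Δ = −F gives Δ = (-4.4299, 1.7675).
Then the next iterate is (u, v)₁ = (-2.9299, 2.2675).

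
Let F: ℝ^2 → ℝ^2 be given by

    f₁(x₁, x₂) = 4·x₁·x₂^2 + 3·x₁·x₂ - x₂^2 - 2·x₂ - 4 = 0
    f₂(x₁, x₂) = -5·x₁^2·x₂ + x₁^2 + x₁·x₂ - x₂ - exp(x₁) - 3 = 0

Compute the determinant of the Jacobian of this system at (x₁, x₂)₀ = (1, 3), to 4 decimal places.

301.6474

J = [[4·x₂^2 + 3·x₂, 8·x₁·x₂ + 3·x₁ - 2·x₂ - 2], [-10·x₁·x₂ + 2·x₁ + x₂ - exp(x₁), -5·x₁^2 + x₁ - 1]].
At the point, J = [[45.0000, 19.0000], [-27.718282, -5.0000]].
det J = 301.6474.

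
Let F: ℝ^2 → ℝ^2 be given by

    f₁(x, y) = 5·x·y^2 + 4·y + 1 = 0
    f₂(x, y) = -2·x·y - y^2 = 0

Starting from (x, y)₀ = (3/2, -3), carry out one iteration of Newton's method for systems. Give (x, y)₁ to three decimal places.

At (3/2, -3): F = (56.500, 0.000).
Jacobian J = [[5·y^2, 10·x·y + 4], [-2·y, -2·x - 2·y]].
At the point, J = [[45.000, -41.000], [6.000, 3.000]] (det J = 381.000).
Solving J·Δ = −F gives Δ = (-0.445, 0.890).
Then the next iterate is (x, y)₁ = (1.055, -2.110).

(1.055, -2.110)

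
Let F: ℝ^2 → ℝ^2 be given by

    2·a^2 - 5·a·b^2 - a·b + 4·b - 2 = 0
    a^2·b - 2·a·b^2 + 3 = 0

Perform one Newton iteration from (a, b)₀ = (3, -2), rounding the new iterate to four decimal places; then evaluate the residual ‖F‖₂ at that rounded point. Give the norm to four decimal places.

At (3, -2): F = (-46.0000, -39.0000).
Jacobian J = [[4·a - 5·b^2 - b, -10·a·b - a + 4], [2·a·b - 2·b^2, a^2 - 4·a·b]].
At the point, J = [[-6.0000, 61.0000], [-20.0000, 33.0000]] (det J = 1022.0000).
Solving J·Δ = −F gives Δ = (-0.8425, 0.6712).
Then the next iterate is (a, b)₁ = (2.1575, -1.3288).
Re-evaluating at (2.1575, -1.3288): F = (-14.186292, -10.804343), so ‖F‖₂ = 17.8321.

17.8321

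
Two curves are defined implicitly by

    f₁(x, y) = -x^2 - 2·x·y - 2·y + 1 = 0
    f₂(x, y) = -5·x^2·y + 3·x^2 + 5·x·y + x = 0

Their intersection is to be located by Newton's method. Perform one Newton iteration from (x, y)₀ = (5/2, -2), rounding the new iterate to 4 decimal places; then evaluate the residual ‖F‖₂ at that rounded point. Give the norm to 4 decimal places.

18.4104

At (5/2, -2): F = (8.7500, 58.7500).
Jacobian J = [[-2·x - 2·y, -2·x - 2], [-10·x·y + 6·x + 5·y + 1, -5·x^2 + 5·x]].
At the point, J = [[-1.0000, -7.0000], [56.0000, -18.7500]] (det J = 410.7500).
Solving J·Δ = −F gives Δ = (-0.6018, 1.3360).
Then the next iterate is (x, y)₁ = (1.8982, -0.6640).
Re-evaluating at (1.8982, -0.6640): F = (1.245646, 18.368168), so ‖F‖₂ = 18.4104.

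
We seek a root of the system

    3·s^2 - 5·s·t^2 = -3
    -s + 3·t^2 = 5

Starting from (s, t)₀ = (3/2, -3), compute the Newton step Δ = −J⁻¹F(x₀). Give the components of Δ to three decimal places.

At (3/2, -3): F = (-57.750, 20.500).
Jacobian J = [[6·s - 5·t^2, -10·s·t], [-1, 6·t]].
At the point, J = [[-36.000, 45.000], [-1.000, -18.000]] (det J = 693.000).
Solving J·Δ = −F gives Δ = (-0.169, 1.148).

(-0.169, 1.148)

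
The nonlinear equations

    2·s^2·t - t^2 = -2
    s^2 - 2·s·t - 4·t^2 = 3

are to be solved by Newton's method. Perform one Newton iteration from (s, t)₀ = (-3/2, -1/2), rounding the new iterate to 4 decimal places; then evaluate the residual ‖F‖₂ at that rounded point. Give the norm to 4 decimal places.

0.7280

At (-3/2, -1/2): F = (-0.5000, -3.2500).
Jacobian J = [[4·s·t, 2·s^2 - 2·t], [2·s - 2·t, -2·s - 8·t]].
At the point, J = [[3.0000, 5.5000], [-2.0000, 7.0000]] (det J = 32.0000).
Solving J·Δ = −F gives Δ = (-0.4492, 0.3359).
Then the next iterate is (s, t)₁ = (-1.9492, -0.1641).
Re-evaluating at (-1.9492, -0.1641): F = (0.726114, 0.051938), so ‖F‖₂ = 0.7280.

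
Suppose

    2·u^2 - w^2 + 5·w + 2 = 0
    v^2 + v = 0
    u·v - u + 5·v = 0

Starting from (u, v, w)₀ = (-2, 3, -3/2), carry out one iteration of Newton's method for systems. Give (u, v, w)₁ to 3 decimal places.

At (-2, 3, -3/2): F = (0.250, 12.000, 11.000).
Jacobian J = [[4·u, 0, -2·w + 5], [0, 2·v + 1, 0], [v - 1, u + 5, 0]].
At the point, J = [[-8.000, 0.000, 8.000], [0.000, 7.000, 0.000], [2.000, 3.000, 0.000]] (det J = -112.000).
Solving J·Δ = −F gives Δ = (-2.929, -1.714, -2.960).
Then the next iterate is (u, v, w)₁ = (-4.929, 1.286, -4.460).

(-4.929, 1.286, -4.460)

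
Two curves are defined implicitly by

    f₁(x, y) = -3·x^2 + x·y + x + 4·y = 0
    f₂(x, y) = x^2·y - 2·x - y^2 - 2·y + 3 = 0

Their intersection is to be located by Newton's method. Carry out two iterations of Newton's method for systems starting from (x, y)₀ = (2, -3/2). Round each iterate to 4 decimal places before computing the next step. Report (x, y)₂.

(4.9054, -14.2700)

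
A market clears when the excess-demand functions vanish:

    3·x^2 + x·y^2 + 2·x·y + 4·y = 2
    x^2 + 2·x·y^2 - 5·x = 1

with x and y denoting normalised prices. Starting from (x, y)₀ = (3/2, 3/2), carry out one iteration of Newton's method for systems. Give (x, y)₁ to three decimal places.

At (3/2, 3/2): F = (18.625, 0.500).
Jacobian J = [[6·x + y^2 + 2·y, 2·x·y + 2·x + 4], [2·x + 2·y^2 - 5, 4·x·y]].
At the point, J = [[14.250, 11.500], [2.500, 9.000]] (det J = 99.500).
Solving J·Δ = −F gives Δ = (-1.627, 0.396).
Then the next iterate is (x, y)₁ = (-0.127, 1.896).

(-0.127, 1.896)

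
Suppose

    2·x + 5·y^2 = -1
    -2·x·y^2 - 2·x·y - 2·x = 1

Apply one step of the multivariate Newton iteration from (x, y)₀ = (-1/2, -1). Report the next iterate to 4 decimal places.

(-0.7273, -0.5455)

At (-1/2, -1): F = (5.0000, 0.0000).
Jacobian J = [[2, 10·y], [-2·y^2 - 2·y - 2, -4·x·y - 2·x]].
At the point, J = [[2.0000, -10.0000], [-2.0000, -1.0000]] (det J = -22.0000).
Solving J·Δ = −F gives Δ = (-0.2273, 0.4545).
Then the next iterate is (x, y)₁ = (-0.7273, -0.5455).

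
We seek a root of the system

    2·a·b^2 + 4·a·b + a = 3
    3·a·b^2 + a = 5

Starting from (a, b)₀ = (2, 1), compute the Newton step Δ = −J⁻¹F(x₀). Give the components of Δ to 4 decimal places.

At (2, 1): F = (11.0000, 3.0000).
Jacobian J = [[2·b^2 + 4·b + 1, 4·a·b + 4·a], [3·b^2 + 1, 6·a·b]].
At the point, J = [[7.0000, 16.0000], [4.0000, 12.0000]] (det J = 20.0000).
Solving J·Δ = −F gives Δ = (-4.2000, 1.1500).

(-4.2000, 1.1500)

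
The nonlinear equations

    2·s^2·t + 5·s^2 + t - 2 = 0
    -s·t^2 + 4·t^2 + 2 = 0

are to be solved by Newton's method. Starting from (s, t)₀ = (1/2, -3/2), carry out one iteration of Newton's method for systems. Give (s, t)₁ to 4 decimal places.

(1.4468, -0.7624)

At (1/2, -3/2): F = (-3.0000, 9.8750).
Jacobian J = [[4·s·t + 10·s, 2·s^2 + 1], [-t^2, -2·s·t + 8·t]].
At the point, J = [[2.0000, 1.5000], [-2.2500, -10.5000]] (det J = -17.6250).
Solving J·Δ = −F gives Δ = (0.9468, 0.7376).
Then the next iterate is (s, t)₁ = (1.4468, -0.7624).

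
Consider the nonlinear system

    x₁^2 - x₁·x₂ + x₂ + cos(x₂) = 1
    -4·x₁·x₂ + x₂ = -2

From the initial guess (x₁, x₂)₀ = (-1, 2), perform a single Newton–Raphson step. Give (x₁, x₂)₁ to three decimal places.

(-0.572, 0.286)

At (-1, 2): F = (3.58385, 12.000).
Jacobian J = [[2·x₁ - x₂, -x₁ - sin(x₂) + 1], [-4·x₂, -4·x₁ + 1]].
At the point, J = [[-4.000, 1.09070], [-8.000, 5.000]] (det J = -11.27438).
Solving J·Δ = −F gives Δ = (0.428, -1.714).
Then the next iterate is (x₁, x₂)₁ = (-0.572, 0.286).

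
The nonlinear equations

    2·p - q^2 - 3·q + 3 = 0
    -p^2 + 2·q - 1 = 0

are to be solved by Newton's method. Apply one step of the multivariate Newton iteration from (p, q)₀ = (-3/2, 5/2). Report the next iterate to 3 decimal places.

At (-3/2, 5/2): F = (-13.750, 1.750).
Jacobian J = [[2, -2·q - 3], [-2·p, 2]].
At the point, J = [[2.000, -8.000], [3.000, 2.000]] (det J = 28.000).
Solving J·Δ = −F gives Δ = (0.482, -1.598).
Then the next iterate is (p, q)₁ = (-1.018, 0.902).

(-1.018, 0.902)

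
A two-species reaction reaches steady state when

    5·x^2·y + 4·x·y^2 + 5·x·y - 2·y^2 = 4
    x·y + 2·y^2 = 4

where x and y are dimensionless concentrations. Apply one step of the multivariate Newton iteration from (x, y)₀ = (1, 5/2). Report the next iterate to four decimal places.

At (1, 5/2): F = (33.5000, 11.0000).
Jacobian J = [[10·x·y + 4·y^2 + 5·y, 5·x^2 + 8·x·y + 5·x - 4·y], [y, x + 4·y]].
At the point, J = [[62.5000, 20.0000], [2.5000, 11.0000]] (det J = 637.5000).
Solving J·Δ = −F gives Δ = (-0.2329, -0.9471).
Then the next iterate is (x, y)₁ = (0.7671, 1.5529).

(0.7671, 1.5529)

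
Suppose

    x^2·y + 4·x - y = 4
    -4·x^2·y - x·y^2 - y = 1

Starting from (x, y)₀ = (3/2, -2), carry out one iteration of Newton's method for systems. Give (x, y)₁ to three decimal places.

At (3/2, -2): F = (-0.500, 13.000).
Jacobian J = [[2·x·y + 4, x^2 - 1], [-8·x·y - y^2, -4·x^2 - 2·x·y - 1]].
At the point, J = [[-2.000, 1.250], [20.000, -4.000]] (det J = -17.000).
Solving J·Δ = −F gives Δ = (-0.838, -0.941).
Then the next iterate is (x, y)₁ = (0.662, -2.941).

(0.662, -2.941)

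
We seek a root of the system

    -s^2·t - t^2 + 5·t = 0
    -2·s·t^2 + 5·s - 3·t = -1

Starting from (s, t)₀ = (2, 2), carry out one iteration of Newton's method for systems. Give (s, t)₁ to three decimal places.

At (2, 2): F = (-2.000, -11.000).
Jacobian J = [[-2·s·t, -s^2 - 2·t + 5], [-2·t^2 + 5, -4·s·t - 3]].
At the point, J = [[-8.000, -3.000], [-3.000, -19.000]] (det J = 143.000).
Solving J·Δ = −F gives Δ = (-0.035, -0.573).
Then the next iterate is (s, t)₁ = (1.965, 1.427).

(1.965, 1.427)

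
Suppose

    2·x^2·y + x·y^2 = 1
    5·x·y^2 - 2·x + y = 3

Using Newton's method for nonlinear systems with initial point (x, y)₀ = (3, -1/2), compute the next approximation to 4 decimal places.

At (3, -1/2): F = (-9.2500, -5.7500).
Jacobian J = [[4·x·y + y^2, 2·x^2 + 2·x·y], [5·y^2 - 2, 10·x·y + 1]].
At the point, J = [[-5.7500, 15.0000], [-0.7500, -14.0000]] (det J = 91.7500).
Solving J·Δ = −F gives Δ = (-2.3515, -0.2847).
Then the next iterate is (x, y)₁ = (0.6485, -0.7847).

(0.6485, -0.7847)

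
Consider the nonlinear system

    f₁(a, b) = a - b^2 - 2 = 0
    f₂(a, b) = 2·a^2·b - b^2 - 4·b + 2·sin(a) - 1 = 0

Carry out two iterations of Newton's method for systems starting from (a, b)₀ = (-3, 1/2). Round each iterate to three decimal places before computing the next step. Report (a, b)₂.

At (-3, 1/2): F = (-5.250, 5.46776).
Jacobian J = [[1, -2·b], [4·a·b + 2·cos(a), 2·a^2 - 2·b - 4]].
At the point, J = [[1.000, -1.000], [-7.97998, 13.000]] (det J = 5.02002).
Solving J·Δ = −F gives Δ = (12.506, 7.256).
Then the next iterate is (a, b)₁ = (9.506, 7.756).
Round to (9.506, 7.756) and repeat: F = (-52.64954, 1309.38512), J = [[1.000, -15.512], [292.92074, 161.21607]].
Δ = (-2.513, -3.556), so (a, b)₂ = (6.993, 4.200).

(6.993, 4.200)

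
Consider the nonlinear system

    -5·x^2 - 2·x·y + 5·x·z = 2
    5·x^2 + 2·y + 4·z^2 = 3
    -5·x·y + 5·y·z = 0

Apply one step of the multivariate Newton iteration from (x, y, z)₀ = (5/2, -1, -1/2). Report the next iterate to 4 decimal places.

At (5/2, -1, -1/2): F = (-34.5000, 27.2500, 15.0000).
Jacobian J = [[-10·x - 2·y + 5·z, -2·x, 5·x], [10·x, 2, 8·z], [-5·y, -5·x + 5·z, 5·y]].
At the point, J = [[-25.5000, -5.0000, 12.5000], [25.0000, 2.0000, -4.0000], [5.0000, -15.0000, -5.0000]] (det J = -3552.5000).
Solving J·Δ = −F gives Δ = (-0.9713, 0.3677, 0.9256).
Then the next iterate is (x, y, z)₁ = (1.5287, -0.6323, 0.4256).

(1.5287, -0.6323, 0.4256)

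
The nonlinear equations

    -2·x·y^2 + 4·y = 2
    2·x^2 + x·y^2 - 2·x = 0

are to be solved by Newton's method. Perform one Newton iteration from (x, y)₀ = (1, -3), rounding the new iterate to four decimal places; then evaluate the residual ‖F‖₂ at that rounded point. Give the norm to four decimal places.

3.8684

At (1, -3): F = (-32.0000, 9.0000).
Jacobian J = [[-2·y^2, -4·x·y + 4], [4·x + y^2 - 2, 2·x·y]].
At the point, J = [[-18.0000, 16.0000], [11.0000, -6.0000]] (det J = -68.0000).
Solving J·Δ = −F gives Δ = (0.7059, 2.7941).
Then the next iterate is (x, y)₁ = (1.7059, -0.2059).
Re-evaluating at (1.7059, -0.2059): F = (-2.968243, 2.480711), so ‖F‖₂ = 3.8684.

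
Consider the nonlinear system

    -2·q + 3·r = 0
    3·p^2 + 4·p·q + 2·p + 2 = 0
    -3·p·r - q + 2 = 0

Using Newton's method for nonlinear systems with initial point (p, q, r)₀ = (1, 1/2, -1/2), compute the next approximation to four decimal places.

(0.1944, 0.2639, 0.1759)

At (1, 1/2, -1/2): F = (-2.5000, 9.0000, 3.0000).
Jacobian J = [[0, -2, 3], [6·p + 4·q + 2, 4·p, 0], [-3·r, -1, -3·p]].
At the point, J = [[0.0000, -2.0000, 3.0000], [10.0000, 4.0000, 0.0000], [1.5000, -1.0000, -3.0000]] (det J = -108.0000).
Solving J·Δ = −F gives Δ = (-0.8056, -0.2361, 0.6759).
Then the next iterate is (p, q, r)₁ = (0.1944, 0.2639, 0.1759).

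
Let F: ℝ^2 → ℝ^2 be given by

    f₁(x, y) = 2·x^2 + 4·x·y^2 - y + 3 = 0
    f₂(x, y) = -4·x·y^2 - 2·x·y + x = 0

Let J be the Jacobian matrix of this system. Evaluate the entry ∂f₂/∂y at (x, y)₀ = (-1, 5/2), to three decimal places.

22.000

∂f₂/∂y = -8·x·y - 2·x.
At (-1, 5/2) this is 22.000.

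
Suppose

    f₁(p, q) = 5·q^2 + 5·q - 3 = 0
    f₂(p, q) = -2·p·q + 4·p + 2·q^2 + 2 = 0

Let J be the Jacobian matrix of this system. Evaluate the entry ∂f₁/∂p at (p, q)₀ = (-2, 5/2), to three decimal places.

∂f₁/∂p = 0.
At (-2, 5/2) this is 0.000.

0.000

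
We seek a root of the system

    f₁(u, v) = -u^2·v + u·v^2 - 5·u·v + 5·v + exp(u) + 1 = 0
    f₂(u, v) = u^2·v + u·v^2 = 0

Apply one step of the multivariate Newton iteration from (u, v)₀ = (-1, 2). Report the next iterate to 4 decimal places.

At (-1, 2): F = (15.367879, -2.0000).
Jacobian J = [[-2·u·v + v^2 - 5·v + exp(u), -u^2 + 2·u·v - 5·u + 5], [2·u·v + v^2, u^2 + 2·u·v]].
At the point, J = [[-1.632121, 5.0000], [0.0000, -3.0000]] (det J = 4.896362).
Solving J·Δ = −F gives Δ = (7.3736, -0.6667).
Then the next iterate is (u, v)₁ = (6.3736, 1.3333).

(6.3736, 1.3333)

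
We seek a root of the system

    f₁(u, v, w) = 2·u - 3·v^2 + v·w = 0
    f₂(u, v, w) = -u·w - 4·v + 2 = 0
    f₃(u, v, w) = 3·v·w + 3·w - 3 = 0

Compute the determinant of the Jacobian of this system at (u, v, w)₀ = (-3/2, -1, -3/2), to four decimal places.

J = [[2, -6·v + w, v], [-w, -4, -u], [0, 3·w, 3·v + 3]].
At the point, J = [[2.0000, 4.5000, -1.0000], [1.5000, -4.0000, 1.5000], [0.0000, -4.5000, 0.0000]].
det J = 20.2500.

20.2500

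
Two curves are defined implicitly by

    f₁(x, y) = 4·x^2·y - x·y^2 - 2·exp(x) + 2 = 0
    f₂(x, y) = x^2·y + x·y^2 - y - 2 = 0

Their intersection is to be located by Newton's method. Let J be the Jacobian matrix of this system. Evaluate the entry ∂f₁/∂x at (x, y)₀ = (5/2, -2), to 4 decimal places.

∂f₁/∂x = 8·x·y - y^2 - 2·exp(x).
At (5/2, -2) this is -68.3650.

-68.3650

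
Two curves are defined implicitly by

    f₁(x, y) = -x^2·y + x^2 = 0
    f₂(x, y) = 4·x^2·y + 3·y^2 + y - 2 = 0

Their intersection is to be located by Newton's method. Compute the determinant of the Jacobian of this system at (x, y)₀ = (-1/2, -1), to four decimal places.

9.0000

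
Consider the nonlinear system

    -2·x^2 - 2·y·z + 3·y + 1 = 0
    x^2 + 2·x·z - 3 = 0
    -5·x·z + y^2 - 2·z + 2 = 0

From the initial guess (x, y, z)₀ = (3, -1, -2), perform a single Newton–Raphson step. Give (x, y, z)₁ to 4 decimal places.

At (3, -1, -2): F = (-24.0000, -6.0000, 37.0000).
Jacobian J = [[-4·x, -2·z + 3, -2·y], [2·x + 2·z, 0, 2·x], [-5·z, 2·y, -5·x - 2]].
At the point, J = [[-12.0000, 7.0000, 2.0000], [2.0000, 0.0000, 6.0000], [10.0000, -2.0000, -17.0000]] (det J = 506.0000).
Solving J·Δ = −F gives Δ = (-1.1383, 1.0830, 1.3794).
Then the next iterate is (x, y, z)₁ = (1.8617, 0.0830, -0.6206).

(1.8617, 0.0830, -0.6206)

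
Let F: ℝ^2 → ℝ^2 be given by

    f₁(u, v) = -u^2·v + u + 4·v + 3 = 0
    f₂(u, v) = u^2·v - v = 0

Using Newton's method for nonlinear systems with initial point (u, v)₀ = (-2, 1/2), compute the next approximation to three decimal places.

At (-2, 1/2): F = (1.000, 1.500).
Jacobian J = [[-2·u·v + 1, -u^2 + 4], [2·u·v, u^2 - 1]].
At the point, J = [[3.000, 0.000], [-2.000, 3.000]] (det J = 9.000).
Solving J·Δ = −F gives Δ = (-0.333, -0.722).
Then the next iterate is (u, v)₁ = (-2.333, -0.222).

(-2.333, -0.222)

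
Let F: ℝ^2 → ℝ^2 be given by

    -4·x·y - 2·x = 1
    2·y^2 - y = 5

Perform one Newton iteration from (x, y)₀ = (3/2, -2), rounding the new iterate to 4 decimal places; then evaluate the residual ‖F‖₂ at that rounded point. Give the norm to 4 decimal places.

At (3/2, -2): F = (8.0000, 5.0000).
Jacobian J = [[-4·y - 2, -4·x], [0, 4·y - 1]].
At the point, J = [[6.0000, -6.0000], [0.0000, -9.0000]] (det J = -54.0000).
Solving J·Δ = −F gives Δ = (-0.7778, 0.5556).
Then the next iterate is (x, y)₁ = (0.7222, -1.4444).
Re-evaluating at (0.7222, -1.4444): F = (1.728183, 0.616983), so ‖F‖₂ = 1.8350.

1.8350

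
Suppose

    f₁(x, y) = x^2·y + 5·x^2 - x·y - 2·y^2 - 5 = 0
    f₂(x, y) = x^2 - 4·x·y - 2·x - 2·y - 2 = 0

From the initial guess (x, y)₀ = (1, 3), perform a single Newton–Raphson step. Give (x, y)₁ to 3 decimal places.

(0.351, 0.797)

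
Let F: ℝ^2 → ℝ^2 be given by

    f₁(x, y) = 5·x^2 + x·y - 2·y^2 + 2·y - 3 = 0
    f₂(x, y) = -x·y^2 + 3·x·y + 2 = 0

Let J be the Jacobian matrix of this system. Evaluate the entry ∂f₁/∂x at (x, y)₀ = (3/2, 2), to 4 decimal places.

17.0000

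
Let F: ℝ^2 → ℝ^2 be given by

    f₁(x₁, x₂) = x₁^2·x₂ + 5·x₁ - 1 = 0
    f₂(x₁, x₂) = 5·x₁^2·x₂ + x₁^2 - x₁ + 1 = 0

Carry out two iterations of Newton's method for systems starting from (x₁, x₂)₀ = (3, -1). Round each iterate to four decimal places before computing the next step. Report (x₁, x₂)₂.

(0.2273, -15.6485)

At (3, -1): F = (5.0000, -38.0000).
Jacobian J = [[2·x₁·x₂ + 5, x₁^2], [10·x₁·x₂ + 2·x₁ - 1, 5·x₁^2]].
At the point, J = [[-1.0000, 9.0000], [-25.0000, 45.0000]] (det J = 180.0000).
Solving J·Δ = −F gives Δ = (-3.1500, -0.9056).
Then the next iterate is (x₁, x₂)₁ = (-0.1500, -1.9056).
Round to (-0.1500, -1.9056) and repeat: F = (-1.792876, 0.958120), J = [[5.571680, 0.0225], [1.5584, 0.1125]].
Δ = (0.3773, -13.7429), so (x₁, x₂)₂ = (0.2273, -15.6485).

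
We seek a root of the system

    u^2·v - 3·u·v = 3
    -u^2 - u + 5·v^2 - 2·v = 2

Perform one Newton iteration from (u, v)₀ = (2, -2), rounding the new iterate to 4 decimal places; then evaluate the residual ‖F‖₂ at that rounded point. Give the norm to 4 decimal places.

At (2, -2): F = (1.0000, 16.0000).
Jacobian J = [[2·u·v - 3·v, u^2 - 3·u], [-2·u - 1, 10·v - 2]].
At the point, J = [[-2.0000, -2.0000], [-5.0000, -22.0000]] (det J = 34.0000).
Solving J·Δ = −F gives Δ = (-0.2941, 0.7941).
Then the next iterate is (u, v)₁ = (1.7059, -1.2059).
Re-evaluating at (1.7059, -1.2059): F = (-0.337849, 3.066779), so ‖F‖₂ = 3.0853.

3.0853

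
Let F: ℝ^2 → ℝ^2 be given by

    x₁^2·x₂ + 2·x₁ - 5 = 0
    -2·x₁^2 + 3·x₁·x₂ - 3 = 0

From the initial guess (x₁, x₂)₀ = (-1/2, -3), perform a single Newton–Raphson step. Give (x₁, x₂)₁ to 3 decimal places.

At (-1/2, -3): F = (-6.750, 1.000).
Jacobian J = [[2·x₁·x₂ + 2, x₁^2], [-4·x₁ + 3·x₂, 3·x₁]].
At the point, J = [[5.000, 0.250], [-7.000, -1.500]] (det J = -5.750).
Solving J·Δ = −F gives Δ = (1.717, -7.348).
Then the next iterate is (x₁, x₂)₁ = (1.217, -10.348).

(1.217, -10.348)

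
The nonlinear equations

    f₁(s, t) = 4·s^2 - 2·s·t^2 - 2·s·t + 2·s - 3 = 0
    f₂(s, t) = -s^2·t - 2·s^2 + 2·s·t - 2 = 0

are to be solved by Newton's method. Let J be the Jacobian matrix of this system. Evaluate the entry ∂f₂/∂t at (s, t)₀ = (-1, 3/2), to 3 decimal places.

∂f₂/∂t = -s^2 + 2·s.
At (-1, 3/2) this is -3.000.

-3.000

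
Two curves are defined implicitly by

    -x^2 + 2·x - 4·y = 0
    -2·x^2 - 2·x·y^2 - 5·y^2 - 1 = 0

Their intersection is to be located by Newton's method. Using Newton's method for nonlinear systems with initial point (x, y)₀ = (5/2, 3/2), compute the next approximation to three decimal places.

At (5/2, 3/2): F = (-7.250, -36.000).
Jacobian J = [[-2·x + 2, -4], [-4·x - 2·y^2, -4·x·y - 10·y]].
At the point, J = [[-3.000, -4.000], [-14.500, -30.000]] (det J = 32.000).
Solving J·Δ = −F gives Δ = (-2.297, -0.090).
Then the next iterate is (x, y)₁ = (0.203, 1.410).

(0.203, 1.410)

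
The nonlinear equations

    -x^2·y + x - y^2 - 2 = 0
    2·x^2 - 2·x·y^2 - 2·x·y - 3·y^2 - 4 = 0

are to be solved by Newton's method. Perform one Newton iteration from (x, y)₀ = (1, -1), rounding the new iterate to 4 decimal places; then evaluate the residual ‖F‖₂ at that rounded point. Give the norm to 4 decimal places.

At (1, -1): F = (-1.0000, -5.0000).
Jacobian J = [[-2·x·y + 1, -x^2 - 2·y], [4·x - 2·y^2 - 2·y, -4·x·y - 2·x - 6·y]].
At the point, J = [[3.0000, 1.0000], [4.0000, 8.0000]] (det J = 20.0000).
Solving J·Δ = −F gives Δ = (0.1500, 0.5500).
Then the next iterate is (x, y)₁ = (1.1500, -0.4500).
Re-evaluating at (1.1500, -0.4500): F = (-0.457375, -1.393250), so ‖F‖₂ = 1.4664.

1.4664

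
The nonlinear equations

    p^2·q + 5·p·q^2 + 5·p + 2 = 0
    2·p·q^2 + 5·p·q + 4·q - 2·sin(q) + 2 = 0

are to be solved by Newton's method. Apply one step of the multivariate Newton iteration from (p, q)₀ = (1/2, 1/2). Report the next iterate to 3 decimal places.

(-0.079, 0.012)

At (1/2, 1/2): F = (5.250, 4.54115).
Jacobian J = [[2·p·q + 5·q^2 + 5, p^2 + 10·p·q], [2·q^2 + 5·q, 4·p·q + 5·p - 2·cos(q) + 4]].
At the point, J = [[6.750, 2.750], [3.000, 5.74483]] (det J = 30.52764).
Solving J·Δ = −F gives Δ = (-0.579, -0.488).
Then the next iterate is (p, q)₁ = (-0.079, 0.012).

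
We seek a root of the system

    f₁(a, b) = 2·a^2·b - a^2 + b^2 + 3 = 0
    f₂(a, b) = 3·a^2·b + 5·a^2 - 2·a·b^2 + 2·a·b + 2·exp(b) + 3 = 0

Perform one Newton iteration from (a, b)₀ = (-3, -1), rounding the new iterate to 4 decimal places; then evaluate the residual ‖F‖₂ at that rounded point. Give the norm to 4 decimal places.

13.7167

At (-3, -1): F = (-23.0000, 33.735759).
Jacobian J = [[4·a·b - 2·a, 2·a^2 + 2·b], [6·a·b + 10·a - 2·b^2 + 2·b, 3·a^2 - 4·a·b + 2·a + 2·exp(b)]].
At the point, J = [[18.0000, 16.0000], [-16.0000, 9.735759]] (det J = 431.243660).
Solving J·Δ = −F gives Δ = (1.7709, -0.5548).
Then the next iterate is (a, b)₁ = (-1.2291, -1.5548).
Re-evaluating at (-1.2291, -1.5548): F = (-0.790915, 13.693919), so ‖F‖₂ = 13.7167.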